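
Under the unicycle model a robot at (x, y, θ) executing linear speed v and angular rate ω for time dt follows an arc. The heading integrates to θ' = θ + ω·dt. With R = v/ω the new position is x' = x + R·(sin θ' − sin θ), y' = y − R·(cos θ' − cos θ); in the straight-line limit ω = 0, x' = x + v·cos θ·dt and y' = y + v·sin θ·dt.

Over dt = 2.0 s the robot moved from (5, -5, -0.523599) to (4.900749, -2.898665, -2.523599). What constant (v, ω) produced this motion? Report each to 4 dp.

Δθ = -2.523599 − -0.523599 = -2.000000
ω = Δθ/dt = -2.000000/2.0 = -1.0000
R = −Δy/(cos θ' − cos θ) = 1.2500
v = R·ω = 1.2500·-1.0000 = -1.2500

v = -1.2500, ω = -1.0000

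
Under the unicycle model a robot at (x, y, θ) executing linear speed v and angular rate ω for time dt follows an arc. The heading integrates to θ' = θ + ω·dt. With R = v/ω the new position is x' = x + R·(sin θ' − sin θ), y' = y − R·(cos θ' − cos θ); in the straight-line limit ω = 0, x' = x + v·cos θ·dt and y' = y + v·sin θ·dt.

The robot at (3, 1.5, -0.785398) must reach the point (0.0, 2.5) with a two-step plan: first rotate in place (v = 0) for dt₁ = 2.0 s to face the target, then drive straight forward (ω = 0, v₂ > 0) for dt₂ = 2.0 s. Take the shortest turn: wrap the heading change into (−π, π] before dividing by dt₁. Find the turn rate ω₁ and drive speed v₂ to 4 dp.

heading to target = atan2(2.5−1.5, 0−3) = 2.8198
Δθ = wrap(2.8198 − -0.7854) = -2.6779; ω₁ = Δθ/dt₁ = -1.3390
distance = √((0−3)² + (2.5−1.5)²) = 3.1623; v₂ = distance/dt₂ = 1.5811

ω₁ = -1.3390, v₂ = 1.5811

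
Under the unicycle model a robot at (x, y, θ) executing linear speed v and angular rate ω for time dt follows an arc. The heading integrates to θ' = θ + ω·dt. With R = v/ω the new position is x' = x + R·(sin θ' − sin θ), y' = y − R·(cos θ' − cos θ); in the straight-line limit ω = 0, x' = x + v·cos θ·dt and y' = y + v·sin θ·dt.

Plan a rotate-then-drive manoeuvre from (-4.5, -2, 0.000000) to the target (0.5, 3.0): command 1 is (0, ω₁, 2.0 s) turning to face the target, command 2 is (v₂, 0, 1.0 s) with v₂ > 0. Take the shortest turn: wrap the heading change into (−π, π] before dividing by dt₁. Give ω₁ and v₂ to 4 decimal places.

heading to target = atan2(3−-2, 0.5−-4.5) = 0.7854
Δθ = wrap(0.7854 − 0.0000) = 0.7854; ω₁ = Δθ/dt₁ = 0.3927
distance = √((0.5−-4.5)² + (3−-2)²) = 7.0711; v₂ = distance/dt₂ = 7.0711

ω₁ = 0.3927, v₂ = 7.0711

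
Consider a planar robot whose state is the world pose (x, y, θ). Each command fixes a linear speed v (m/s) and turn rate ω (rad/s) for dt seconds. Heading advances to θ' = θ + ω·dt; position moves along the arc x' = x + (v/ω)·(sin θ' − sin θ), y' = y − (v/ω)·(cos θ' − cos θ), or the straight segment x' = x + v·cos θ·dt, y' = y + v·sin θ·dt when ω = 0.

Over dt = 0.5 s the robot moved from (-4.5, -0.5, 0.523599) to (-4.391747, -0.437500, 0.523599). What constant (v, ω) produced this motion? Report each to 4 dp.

Δθ = 0.523599 − 0.523599 = 0.000000
ω = Δθ/dt = 0.000000/0.5 = 0.0000
ω = 0 → v = (Δx·cos θ + Δy·sin θ)/dt = 0.2500

v = 0.2500, ω = 0.0000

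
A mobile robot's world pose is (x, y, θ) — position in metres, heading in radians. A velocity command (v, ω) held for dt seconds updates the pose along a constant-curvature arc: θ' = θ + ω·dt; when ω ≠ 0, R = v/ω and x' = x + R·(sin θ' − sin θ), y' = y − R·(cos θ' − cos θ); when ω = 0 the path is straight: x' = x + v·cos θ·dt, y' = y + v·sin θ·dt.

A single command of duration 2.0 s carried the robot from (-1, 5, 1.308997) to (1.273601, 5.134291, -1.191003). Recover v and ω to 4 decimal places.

v = 1.5000, ω = -1.2500

Δθ = -1.191003 − 1.308997 = -2.500000
ω = Δθ/dt = -2.500000/2.0 = -1.2500
R = Δx/(sin θ' − sin θ) = -1.2000
v = R·ω = -1.2000·-1.2500 = 1.5000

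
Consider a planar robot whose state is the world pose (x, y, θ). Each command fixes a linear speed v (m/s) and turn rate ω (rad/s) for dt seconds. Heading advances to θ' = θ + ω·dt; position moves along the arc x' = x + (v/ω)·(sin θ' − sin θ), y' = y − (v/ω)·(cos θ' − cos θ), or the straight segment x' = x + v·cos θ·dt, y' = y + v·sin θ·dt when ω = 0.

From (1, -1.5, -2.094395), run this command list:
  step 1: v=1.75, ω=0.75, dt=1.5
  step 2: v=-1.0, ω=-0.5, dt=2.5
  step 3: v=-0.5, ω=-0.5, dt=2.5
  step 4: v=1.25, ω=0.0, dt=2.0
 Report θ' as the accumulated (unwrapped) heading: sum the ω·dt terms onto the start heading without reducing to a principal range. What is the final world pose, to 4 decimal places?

(-0.0960, -0.4995, -3.4694)

step 1: θ'=-0.9694 (R=2.3333) → pose (1.0968, -3.9869, -0.9694)
step 2: θ'=-2.2194 (R=2.0000) → pose (1.1520, -1.6471, -2.2194)
step 3: θ'=-3.4694 (R=1.0000) → pose (2.2709, -1.3044, -3.4694)
step 4: θ'=-3.4694 (straight) → pose (-0.0960, -0.4995, -3.4694)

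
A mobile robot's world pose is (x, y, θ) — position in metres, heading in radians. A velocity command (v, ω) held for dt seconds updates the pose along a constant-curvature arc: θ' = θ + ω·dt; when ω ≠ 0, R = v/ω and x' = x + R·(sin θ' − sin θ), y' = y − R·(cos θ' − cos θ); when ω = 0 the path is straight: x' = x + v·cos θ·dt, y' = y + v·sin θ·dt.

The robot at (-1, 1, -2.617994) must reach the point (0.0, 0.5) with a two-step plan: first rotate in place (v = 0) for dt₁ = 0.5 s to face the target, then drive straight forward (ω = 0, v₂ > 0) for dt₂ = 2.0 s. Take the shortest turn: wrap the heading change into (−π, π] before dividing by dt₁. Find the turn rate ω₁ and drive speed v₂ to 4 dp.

ω₁ = 4.3087, v₂ = 0.5590

heading to target = atan2(0.5−1, 0−-1) = -0.4636
Δθ = wrap(-0.4636 − -2.6180) = 2.1543; ω₁ = Δθ/dt₁ = 4.3087
distance = √((0−-1)² + (0.5−1)²) = 1.1180; v₂ = distance/dt₂ = 0.5590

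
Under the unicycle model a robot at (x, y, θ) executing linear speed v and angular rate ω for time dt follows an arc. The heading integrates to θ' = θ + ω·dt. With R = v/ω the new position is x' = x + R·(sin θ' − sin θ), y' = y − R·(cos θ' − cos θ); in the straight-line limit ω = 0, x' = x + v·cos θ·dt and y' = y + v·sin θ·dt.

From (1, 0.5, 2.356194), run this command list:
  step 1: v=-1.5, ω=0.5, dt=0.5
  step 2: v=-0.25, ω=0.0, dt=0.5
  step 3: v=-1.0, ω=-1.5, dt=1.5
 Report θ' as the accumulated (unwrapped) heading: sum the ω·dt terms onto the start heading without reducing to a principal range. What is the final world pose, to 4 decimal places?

step 1: θ'=2.6062 (R=-3.0000) → pose (1.5908, 0.0411, 2.6062)
step 2: θ'=2.6062 (straight) → pose (1.6983, -0.0226, 2.6062)
step 3: θ'=0.3562 (R=0.6667) → pose (1.5906, -1.2208, 0.3562)

(1.5906, -1.2208, 0.3562)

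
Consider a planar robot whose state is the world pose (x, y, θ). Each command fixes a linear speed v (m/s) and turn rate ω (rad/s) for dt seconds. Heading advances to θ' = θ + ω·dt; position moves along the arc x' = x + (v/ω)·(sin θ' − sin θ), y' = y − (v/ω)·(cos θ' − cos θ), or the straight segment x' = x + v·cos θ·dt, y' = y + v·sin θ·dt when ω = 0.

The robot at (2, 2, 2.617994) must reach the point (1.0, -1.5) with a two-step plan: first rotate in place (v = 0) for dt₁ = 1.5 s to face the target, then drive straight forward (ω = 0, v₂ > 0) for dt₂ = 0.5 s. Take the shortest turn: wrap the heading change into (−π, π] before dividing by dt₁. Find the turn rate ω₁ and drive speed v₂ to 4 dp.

ω₁ = 1.2107, v₂ = 7.2801

heading to target = atan2(-1.5−2, 1−2) = -1.8491
Δθ = wrap(-1.8491 − 2.6180) = 1.8161; ω₁ = Δθ/dt₁ = 1.2107
distance = √((1−2)² + (-1.5−2)²) = 3.6401; v₂ = distance/dt₂ = 7.2801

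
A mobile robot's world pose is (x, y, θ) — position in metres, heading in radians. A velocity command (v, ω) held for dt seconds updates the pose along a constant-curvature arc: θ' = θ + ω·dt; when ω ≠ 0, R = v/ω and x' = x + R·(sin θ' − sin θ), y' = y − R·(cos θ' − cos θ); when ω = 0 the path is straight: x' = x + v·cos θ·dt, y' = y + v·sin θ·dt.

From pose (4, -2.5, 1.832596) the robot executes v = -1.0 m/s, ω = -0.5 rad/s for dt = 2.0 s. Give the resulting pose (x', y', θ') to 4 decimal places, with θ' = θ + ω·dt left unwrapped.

(3.5475, -4.3636, 0.8326)

θ' = 1.8326 + -0.5·2.0 = 0.8326
R = v/ω = -1.0/-0.5 = 2.0000
x' = 4 + 2.0000·(sin 0.8326 − sin 1.8326) = 3.5475
y' = -2.5 − 2.0000·(cos 0.8326 − cos 1.8326) = -4.3636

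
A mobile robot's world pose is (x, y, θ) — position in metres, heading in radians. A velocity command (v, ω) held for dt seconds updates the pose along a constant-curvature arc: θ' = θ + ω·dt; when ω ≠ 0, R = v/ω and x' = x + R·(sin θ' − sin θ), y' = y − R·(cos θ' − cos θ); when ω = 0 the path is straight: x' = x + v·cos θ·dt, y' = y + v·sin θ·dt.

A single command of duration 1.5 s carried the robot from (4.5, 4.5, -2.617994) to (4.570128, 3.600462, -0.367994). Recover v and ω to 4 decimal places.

Δθ = -0.367994 − -2.617994 = 2.250000
ω = Δθ/dt = 2.250000/1.5 = 1.5000
R = −Δy/(cos θ' − cos θ) = 0.5000
v = R·ω = 0.5000·1.5000 = 0.7500

v = 0.7500, ω = 1.5000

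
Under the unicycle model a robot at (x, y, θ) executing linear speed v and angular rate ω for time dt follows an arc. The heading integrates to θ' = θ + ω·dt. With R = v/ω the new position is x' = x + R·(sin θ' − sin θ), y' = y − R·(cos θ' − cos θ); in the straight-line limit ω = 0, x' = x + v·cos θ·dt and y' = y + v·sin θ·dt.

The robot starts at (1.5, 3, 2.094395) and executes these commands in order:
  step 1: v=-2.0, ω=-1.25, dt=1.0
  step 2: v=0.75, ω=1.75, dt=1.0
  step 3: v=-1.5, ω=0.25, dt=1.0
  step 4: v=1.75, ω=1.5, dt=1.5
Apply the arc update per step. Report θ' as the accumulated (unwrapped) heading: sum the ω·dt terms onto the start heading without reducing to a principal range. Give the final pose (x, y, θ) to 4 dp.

step 1: θ'=0.8444 (R=1.6000) → pose (1.3105, 1.1373, 0.8444)
step 2: θ'=2.5944 (R=0.4286) → pose (1.2131, 1.7880, 2.5944)
step 3: θ'=2.8444 (R=-6.0000) → pose (2.5778, 1.1749, 2.8444)
step 4: θ'=5.0944 (R=1.1667) → pose (1.1536, -0.3755, 5.0944)

(1.1536, -0.3755, 5.0944)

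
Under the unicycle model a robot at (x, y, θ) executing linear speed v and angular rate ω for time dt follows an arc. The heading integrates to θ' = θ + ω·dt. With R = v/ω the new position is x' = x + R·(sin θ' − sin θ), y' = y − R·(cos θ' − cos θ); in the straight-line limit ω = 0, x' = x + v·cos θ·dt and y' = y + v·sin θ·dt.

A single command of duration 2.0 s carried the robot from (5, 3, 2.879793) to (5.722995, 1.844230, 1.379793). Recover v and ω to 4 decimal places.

Δθ = 1.379793 − 2.879793 = -1.500000
ω = Δθ/dt = -1.500000/2.0 = -0.7500
R = −Δy/(cos θ' − cos θ) = 1.0000
v = R·ω = 1.0000·-0.7500 = -0.7500

v = -0.7500, ω = -0.7500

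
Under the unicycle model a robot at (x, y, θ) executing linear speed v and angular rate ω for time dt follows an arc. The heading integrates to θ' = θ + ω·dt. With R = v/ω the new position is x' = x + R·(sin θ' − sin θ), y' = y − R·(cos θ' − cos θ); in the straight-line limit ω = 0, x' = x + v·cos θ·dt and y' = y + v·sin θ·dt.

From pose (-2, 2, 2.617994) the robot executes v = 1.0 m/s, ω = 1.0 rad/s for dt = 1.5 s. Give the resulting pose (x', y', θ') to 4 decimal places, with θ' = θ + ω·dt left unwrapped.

θ' = 2.6180 + 1.0·1.5 = 4.1180
R = v/ω = 1.0/1.0 = 1.0000
x' = -2 + 1.0000·(sin 4.1180 − sin 2.6180) = -3.3285
y' = 2 − 1.0000·(cos 4.1180 − cos 2.6180) = 1.6940

(-3.3285, 1.6940, 4.1180)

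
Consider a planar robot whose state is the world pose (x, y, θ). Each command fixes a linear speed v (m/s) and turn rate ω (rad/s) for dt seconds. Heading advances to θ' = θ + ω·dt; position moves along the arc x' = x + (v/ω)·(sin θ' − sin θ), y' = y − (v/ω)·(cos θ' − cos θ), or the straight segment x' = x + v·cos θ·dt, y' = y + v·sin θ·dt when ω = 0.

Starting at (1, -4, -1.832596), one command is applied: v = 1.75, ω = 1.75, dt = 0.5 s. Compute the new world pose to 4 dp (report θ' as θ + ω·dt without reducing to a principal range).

(1.1481, -4.8343, -0.9576)

θ' = -1.8326 + 1.75·0.5 = -0.9576
R = v/ω = 1.75/1.75 = 1.0000
x' = 1 + 1.0000·(sin -0.9576 − sin -1.8326) = 1.1481
y' = -4 − 1.0000·(cos -0.9576 − cos -1.8326) = -4.8343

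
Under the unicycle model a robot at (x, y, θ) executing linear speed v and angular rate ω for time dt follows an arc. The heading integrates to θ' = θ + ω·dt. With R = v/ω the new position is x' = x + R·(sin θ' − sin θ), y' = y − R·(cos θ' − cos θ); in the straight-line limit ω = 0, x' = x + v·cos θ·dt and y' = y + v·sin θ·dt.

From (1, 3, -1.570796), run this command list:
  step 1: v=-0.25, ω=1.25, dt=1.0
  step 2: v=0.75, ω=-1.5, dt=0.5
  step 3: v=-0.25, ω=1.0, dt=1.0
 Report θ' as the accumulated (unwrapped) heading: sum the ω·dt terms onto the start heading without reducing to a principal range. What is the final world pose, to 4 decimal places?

(0.9425, 3.0845, -0.0708)

step 1: θ'=-0.3208 (R=-0.2000) → pose (0.8631, 3.1898, -0.3208)
step 2: θ'=-1.0708 (R=-0.5000) → pose (1.1442, 2.9550, -1.0708)
step 3: θ'=-0.0708 (R=-0.2500) → pose (0.9425, 3.0845, -0.0708)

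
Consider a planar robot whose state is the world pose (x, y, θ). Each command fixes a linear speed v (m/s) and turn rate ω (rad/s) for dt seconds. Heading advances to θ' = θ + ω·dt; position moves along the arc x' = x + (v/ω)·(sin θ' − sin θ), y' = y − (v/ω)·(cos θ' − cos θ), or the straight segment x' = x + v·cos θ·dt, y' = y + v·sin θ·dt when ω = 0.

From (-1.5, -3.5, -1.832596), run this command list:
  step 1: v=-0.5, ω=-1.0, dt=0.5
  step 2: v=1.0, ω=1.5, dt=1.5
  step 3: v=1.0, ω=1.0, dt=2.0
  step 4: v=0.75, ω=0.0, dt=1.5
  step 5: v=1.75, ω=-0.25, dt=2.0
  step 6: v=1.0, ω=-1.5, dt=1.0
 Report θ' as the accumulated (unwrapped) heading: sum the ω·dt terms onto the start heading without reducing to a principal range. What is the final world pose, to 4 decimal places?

step 1: θ'=-2.3326 (R=0.5000) → pose (-1.3788, -3.2843, -2.3326)
step 2: θ'=-0.0826 (R=0.6667) → pose (-0.9514, -4.4088, -0.0826)
step 3: θ'=1.9174 (R=1.0000) → pose (0.0716, -3.0725, 1.9174)
step 4: θ'=1.9174 (straight) → pose (-0.3106, -2.0144, 1.9174)
step 5: θ'=1.4174 (R=-7.0000) → pose (-0.6447, 1.4331, 1.4174)
step 6: θ'=-0.0826 (R=-0.6667) → pose (0.0692, 1.9956, -0.0826)

(0.0692, 1.9956, -0.0826)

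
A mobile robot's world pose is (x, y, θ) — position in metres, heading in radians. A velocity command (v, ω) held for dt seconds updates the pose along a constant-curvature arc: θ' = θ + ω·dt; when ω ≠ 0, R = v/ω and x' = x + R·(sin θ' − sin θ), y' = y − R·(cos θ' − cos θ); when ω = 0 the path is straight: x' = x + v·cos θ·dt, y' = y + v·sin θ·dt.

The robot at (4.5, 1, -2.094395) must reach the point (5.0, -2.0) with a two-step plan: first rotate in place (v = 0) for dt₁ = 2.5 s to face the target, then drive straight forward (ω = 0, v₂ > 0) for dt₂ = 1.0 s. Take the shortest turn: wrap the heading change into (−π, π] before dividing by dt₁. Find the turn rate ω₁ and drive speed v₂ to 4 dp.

ω₁ = 0.2755, v₂ = 3.0414

heading to target = atan2(-2−1, 5−4.5) = -1.4056
Δθ = wrap(-1.4056 − -2.0944) = 0.6887; ω₁ = Δθ/dt₁ = 0.2755
distance = √((5−4.5)² + (-2−1)²) = 3.0414; v₂ = distance/dt₂ = 3.0414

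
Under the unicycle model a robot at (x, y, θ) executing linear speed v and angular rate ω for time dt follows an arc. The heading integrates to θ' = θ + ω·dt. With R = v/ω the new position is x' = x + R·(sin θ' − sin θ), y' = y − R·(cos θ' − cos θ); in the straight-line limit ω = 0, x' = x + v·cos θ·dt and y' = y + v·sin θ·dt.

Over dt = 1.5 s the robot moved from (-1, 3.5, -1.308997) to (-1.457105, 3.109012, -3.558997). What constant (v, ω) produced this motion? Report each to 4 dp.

Δθ = -3.558997 − -1.308997 = -2.250000
ω = Δθ/dt = -2.250000/1.5 = -1.5000
R = Δx/(sin θ' − sin θ) = -0.3333
v = R·ω = -0.3333·-1.5000 = 0.5000

v = 0.5000, ω = -1.5000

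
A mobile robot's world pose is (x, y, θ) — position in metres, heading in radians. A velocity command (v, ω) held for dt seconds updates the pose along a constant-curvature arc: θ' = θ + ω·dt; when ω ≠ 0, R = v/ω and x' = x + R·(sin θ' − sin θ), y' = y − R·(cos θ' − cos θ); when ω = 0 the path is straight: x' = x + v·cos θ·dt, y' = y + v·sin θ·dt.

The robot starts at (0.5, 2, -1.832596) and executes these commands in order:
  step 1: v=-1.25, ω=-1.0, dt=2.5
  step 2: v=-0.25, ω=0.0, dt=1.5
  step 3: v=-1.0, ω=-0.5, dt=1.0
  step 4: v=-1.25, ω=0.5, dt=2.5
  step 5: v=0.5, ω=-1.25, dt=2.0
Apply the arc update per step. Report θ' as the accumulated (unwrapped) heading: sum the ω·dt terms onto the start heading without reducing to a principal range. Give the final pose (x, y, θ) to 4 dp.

(4.6413, -0.9966, -6.0826)

step 1: θ'=-4.3326 (R=1.2500) → pose (2.8683, 2.1399, -4.3326)
step 2: θ'=-4.3326 (straight) → pose (3.0074, 1.7916, -4.3326)
step 3: θ'=-4.8326 (R=2.0000) → pose (3.1354, 0.8103, -4.8326)
step 4: θ'=-3.5826 (R=-2.5000) → pose (4.5503, -1.7503, -3.5826)
step 5: θ'=-6.0826 (R=-0.4000) → pose (4.6413, -0.9966, -6.0826)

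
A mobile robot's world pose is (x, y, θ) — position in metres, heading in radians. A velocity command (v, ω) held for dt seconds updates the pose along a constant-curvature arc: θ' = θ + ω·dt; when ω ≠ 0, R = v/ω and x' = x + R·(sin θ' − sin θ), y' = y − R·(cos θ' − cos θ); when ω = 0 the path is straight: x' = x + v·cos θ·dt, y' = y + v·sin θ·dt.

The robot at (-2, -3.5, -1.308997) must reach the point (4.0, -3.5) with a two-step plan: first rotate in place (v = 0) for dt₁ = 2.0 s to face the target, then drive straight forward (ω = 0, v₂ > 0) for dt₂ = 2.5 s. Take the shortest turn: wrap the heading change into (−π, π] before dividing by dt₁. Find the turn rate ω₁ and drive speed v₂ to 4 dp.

heading to target = atan2(-3.5−-3.5, 4−-2) = 0.0000
Δθ = wrap(0.0000 − -1.3090) = 1.3090; ω₁ = Δθ/dt₁ = 0.6545
distance = √((4−-2)² + (-3.5−-3.5)²) = 6.0000; v₂ = distance/dt₂ = 2.4000

ω₁ = 0.6545, v₂ = 2.4000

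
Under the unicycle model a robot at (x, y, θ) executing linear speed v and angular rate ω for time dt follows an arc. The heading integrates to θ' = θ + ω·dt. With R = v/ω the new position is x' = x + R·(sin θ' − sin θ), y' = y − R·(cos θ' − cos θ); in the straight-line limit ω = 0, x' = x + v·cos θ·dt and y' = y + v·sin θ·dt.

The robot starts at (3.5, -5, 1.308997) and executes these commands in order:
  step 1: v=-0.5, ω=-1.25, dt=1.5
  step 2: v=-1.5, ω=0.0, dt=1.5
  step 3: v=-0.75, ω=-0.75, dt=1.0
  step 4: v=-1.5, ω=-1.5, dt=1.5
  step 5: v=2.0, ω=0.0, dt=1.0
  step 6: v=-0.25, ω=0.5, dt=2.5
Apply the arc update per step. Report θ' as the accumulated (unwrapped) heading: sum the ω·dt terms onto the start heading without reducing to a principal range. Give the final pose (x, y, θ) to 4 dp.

step 1: θ'=-0.5660 (R=0.4000) → pose (2.8991, -5.2341, -0.5660)
step 2: θ'=-0.5660 (straight) → pose (1.0000, -4.0275, -0.5660)
step 3: θ'=-1.3160 (R=1.0000) → pose (0.5686, -3.4355, -1.3160)
step 4: θ'=-3.5660 (R=1.0000) → pose (1.9481, -2.2722, -3.5660)
step 5: θ'=-3.5660 (straight) → pose (0.1255, -1.4486, -3.5660)
step 6: θ'=-2.3160 (R=-0.5000) → pose (0.6989, -1.3320, -2.3160)

(0.6989, -1.3320, -2.3160)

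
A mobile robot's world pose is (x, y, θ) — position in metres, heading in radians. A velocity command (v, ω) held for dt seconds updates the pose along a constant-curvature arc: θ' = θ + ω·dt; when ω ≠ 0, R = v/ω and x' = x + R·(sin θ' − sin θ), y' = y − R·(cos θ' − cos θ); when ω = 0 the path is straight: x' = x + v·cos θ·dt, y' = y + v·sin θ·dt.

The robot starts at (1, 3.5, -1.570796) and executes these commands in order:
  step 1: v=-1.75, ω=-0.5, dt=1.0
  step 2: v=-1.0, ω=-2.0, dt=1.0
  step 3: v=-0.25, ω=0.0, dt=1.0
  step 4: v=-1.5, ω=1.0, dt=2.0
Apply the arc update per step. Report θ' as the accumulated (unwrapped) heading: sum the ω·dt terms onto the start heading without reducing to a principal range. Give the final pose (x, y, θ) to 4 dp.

(4.9355, 5.2158, -2.0708)

step 1: θ'=-2.0708 (R=3.5000) → pose (1.4285, 5.1780, -2.0708)
step 2: θ'=-4.0708 (R=0.5000) → pose (2.2678, 5.2375, -4.0708)
step 3: θ'=-4.0708 (straight) → pose (2.4174, 5.0372, -4.0708)
step 4: θ'=-2.0708 (R=-1.5000) → pose (4.9355, 5.2158, -2.0708)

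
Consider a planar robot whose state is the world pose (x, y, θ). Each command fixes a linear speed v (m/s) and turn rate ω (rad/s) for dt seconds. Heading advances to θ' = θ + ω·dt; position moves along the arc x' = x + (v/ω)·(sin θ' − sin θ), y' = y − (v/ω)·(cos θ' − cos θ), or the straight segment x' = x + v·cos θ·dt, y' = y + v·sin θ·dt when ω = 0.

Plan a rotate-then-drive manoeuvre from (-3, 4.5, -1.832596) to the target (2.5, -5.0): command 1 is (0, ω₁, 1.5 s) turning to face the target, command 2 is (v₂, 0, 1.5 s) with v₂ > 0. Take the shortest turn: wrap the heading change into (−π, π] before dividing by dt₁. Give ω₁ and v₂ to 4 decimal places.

ω₁ = 0.5244, v₂ = 7.3182

heading to target = atan2(-5−4.5, 2.5−-3) = -1.0460
Δθ = wrap(-1.0460 − -1.8326) = 0.7866; ω₁ = Δθ/dt₁ = 0.5244
distance = √((2.5−-3)² + (-5−4.5)²) = 10.9772; v₂ = distance/dt₂ = 7.3182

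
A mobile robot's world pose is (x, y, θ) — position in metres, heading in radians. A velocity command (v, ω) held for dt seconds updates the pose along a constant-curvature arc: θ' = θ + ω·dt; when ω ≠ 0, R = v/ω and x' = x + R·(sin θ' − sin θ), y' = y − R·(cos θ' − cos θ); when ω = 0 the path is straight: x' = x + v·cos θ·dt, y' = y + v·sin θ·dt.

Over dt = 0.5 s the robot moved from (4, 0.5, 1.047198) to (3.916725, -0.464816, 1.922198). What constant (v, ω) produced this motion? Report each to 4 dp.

v = -2.0000, ω = 1.7500

Δθ = 1.922198 − 1.047198 = 0.875000
ω = Δθ/dt = 0.875000/0.5 = 1.7500
R = −Δy/(cos θ' − cos θ) = -1.1429
v = R·ω = -1.1429·1.7500 = -2.0000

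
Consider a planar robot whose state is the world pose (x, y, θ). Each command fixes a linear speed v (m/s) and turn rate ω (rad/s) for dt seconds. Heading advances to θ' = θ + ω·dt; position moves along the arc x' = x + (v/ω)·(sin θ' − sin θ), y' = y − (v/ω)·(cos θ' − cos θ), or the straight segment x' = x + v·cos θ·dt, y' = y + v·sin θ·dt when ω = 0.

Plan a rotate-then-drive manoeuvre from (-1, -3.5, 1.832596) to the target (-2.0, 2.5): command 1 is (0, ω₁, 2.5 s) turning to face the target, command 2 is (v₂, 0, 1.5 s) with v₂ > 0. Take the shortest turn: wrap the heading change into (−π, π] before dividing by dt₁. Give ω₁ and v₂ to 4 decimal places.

ω₁ = -0.0387, v₂ = 4.0552

heading to target = atan2(2.5−-3.5, -2−-1) = 1.7359
Δθ = wrap(1.7359 − 1.8326) = -0.0967; ω₁ = Δθ/dt₁ = -0.0387
distance = √((-2−-1)² + (2.5−-3.5)²) = 6.0828; v₂ = distance/dt₂ = 4.0552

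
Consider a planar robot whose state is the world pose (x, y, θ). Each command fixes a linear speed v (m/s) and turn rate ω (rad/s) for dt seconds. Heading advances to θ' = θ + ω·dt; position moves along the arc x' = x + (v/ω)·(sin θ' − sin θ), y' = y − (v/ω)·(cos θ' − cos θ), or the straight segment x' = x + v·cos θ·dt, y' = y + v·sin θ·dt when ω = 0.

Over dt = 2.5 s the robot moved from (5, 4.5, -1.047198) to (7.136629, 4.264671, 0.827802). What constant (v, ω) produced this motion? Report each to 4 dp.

Δθ = 0.827802 − -1.047198 = 1.875000
ω = Δθ/dt = 1.875000/2.5 = 0.7500
R = Δx/(sin θ' − sin θ) = 1.3333
v = R·ω = 1.3333·0.7500 = 1.0000

v = 1.0000, ω = 0.7500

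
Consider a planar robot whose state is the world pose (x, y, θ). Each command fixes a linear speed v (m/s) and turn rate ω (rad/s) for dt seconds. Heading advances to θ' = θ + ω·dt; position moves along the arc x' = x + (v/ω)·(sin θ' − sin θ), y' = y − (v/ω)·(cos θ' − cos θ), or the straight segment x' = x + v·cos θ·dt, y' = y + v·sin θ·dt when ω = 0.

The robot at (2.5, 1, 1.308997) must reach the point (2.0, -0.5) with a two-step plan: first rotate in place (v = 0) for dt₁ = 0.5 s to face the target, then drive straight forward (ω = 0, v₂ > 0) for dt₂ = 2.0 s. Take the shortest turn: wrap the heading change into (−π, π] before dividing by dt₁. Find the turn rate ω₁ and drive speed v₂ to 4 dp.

heading to target = atan2(-0.5−1, 2−2.5) = -1.8925
Δθ = wrap(-1.8925 − 1.3090) = 3.0816; ω₁ = Δθ/dt₁ = 6.1633
distance = √((2−2.5)² + (-0.5−1)²) = 1.5811; v₂ = distance/dt₂ = 0.7906

ω₁ = 6.1633, v₂ = 0.7906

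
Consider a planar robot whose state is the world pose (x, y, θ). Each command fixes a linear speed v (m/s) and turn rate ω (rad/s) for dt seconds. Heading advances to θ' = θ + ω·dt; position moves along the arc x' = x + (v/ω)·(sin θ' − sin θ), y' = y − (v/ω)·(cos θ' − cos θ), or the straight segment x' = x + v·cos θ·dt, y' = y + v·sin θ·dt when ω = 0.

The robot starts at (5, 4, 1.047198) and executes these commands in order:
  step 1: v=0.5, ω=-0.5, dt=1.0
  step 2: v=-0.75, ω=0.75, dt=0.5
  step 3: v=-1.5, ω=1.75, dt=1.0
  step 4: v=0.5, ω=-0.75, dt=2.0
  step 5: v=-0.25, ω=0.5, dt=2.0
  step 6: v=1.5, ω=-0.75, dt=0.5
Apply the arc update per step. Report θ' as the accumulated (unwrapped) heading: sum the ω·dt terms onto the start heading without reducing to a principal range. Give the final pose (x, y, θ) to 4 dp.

step 1: θ'=0.5472 (R=-1.0000) → pose (5.3457, 4.3540, 0.5472)
step 2: θ'=0.9222 (R=-1.0000) → pose (5.0691, 4.1041, 0.9222)
step 3: θ'=2.6722 (R=-0.8571) → pose (5.3645, 2.8219, 2.6722)
step 4: θ'=1.1722 (R=-0.6667) → pose (5.0516, 3.6752, 1.1722)
step 5: θ'=2.1722 (R=-0.5000) → pose (5.1001, 3.1982, 2.1722)
step 6: θ'=1.7972 (R=-2.0000) → pose (4.8003, 3.8809, 1.7972)

(4.8003, 3.8809, 1.7972)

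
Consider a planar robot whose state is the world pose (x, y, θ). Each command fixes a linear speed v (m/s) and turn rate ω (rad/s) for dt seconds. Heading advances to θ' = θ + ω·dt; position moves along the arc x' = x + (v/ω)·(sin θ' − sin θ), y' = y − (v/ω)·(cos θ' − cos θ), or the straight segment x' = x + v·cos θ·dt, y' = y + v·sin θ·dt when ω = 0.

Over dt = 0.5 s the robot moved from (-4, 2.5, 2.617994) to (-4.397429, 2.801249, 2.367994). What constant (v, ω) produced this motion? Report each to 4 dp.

v = 1.0000, ω = -0.5000

Δθ = 2.367994 − 2.617994 = -0.250000
ω = Δθ/dt = -0.250000/0.5 = -0.5000
R = Δx/(sin θ' − sin θ) = -2.0000
v = R·ω = -2.0000·-0.5000 = 1.0000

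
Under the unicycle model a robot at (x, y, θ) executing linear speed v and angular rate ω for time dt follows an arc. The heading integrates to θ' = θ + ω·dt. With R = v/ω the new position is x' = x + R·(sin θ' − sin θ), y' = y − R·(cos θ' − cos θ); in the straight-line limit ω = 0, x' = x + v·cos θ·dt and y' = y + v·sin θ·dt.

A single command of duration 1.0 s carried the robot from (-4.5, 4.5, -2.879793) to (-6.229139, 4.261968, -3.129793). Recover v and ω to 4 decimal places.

v = 1.7500, ω = -0.2500

Δθ = -3.129793 − -2.879793 = -0.250000
ω = Δθ/dt = -0.250000/1.0 = -0.2500
R = Δx/(sin θ' − sin θ) = -7.0000
v = R·ω = -7.0000·-0.2500 = 1.7500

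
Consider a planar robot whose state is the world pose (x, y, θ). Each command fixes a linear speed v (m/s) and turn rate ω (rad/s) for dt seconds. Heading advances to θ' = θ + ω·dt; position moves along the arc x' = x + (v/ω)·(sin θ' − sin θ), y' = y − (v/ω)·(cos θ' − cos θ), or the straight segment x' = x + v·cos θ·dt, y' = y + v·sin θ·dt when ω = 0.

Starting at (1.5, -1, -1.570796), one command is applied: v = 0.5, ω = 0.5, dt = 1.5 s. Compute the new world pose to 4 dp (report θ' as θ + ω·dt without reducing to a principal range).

(1.7683, -1.6816, -0.8208)

θ' = -1.5708 + 0.5·1.5 = -0.8208
R = v/ω = 0.5/0.5 = 1.0000
x' = 1.5 + 1.0000·(sin -0.8208 − sin -1.5708) = 1.7683
y' = -1 − 1.0000·(cos -0.8208 − cos -1.5708) = -1.6816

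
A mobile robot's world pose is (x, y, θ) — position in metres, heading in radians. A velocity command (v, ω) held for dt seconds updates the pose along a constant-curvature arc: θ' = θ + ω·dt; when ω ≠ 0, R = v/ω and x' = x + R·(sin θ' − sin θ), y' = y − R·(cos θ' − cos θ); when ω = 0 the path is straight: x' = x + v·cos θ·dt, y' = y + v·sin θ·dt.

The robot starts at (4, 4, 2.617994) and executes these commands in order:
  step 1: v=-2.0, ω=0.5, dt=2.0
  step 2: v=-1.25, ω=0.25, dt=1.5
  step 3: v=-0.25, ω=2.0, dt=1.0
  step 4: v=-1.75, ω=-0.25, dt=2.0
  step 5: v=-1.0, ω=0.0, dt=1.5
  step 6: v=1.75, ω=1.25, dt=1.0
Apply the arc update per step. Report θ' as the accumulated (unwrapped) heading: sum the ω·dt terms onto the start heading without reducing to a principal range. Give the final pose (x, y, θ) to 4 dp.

(6.8341, 7.8379, 6.7430)

step 1: θ'=3.6180 (R=-4.0000) → pose (7.8343, 3.9095, 3.6180)
step 2: θ'=3.9930 (R=-5.0000) → pose (9.3024, 5.0581, 3.9930)
step 3: θ'=5.9930 (R=-0.1250) → pose (9.2442, 5.2602, 5.9930)
step 4: θ'=5.4930 (R=7.0000) → pose (6.2737, 7.0416, 5.4930)
step 5: θ'=5.4930 (straight) → pose (5.2181, 8.1073, 5.4930)
step 6: θ'=6.7430 (R=1.4000) → pose (6.8341, 7.8379, 6.7430)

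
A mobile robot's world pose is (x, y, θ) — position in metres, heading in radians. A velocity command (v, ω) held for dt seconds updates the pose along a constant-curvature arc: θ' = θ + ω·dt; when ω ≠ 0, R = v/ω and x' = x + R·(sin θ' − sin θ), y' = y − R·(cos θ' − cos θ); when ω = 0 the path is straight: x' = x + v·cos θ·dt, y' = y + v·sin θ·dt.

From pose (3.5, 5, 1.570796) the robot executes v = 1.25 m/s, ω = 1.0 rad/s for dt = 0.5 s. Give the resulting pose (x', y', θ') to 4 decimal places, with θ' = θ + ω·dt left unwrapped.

(3.3470, 5.5993, 2.0708)

θ' = 1.5708 + 1.0·0.5 = 2.0708
R = v/ω = 1.25/1.0 = 1.2500
x' = 3.5 + 1.2500·(sin 2.0708 − sin 1.5708) = 3.3470
y' = 5 − 1.2500·(cos 2.0708 − cos 1.5708) = 5.5993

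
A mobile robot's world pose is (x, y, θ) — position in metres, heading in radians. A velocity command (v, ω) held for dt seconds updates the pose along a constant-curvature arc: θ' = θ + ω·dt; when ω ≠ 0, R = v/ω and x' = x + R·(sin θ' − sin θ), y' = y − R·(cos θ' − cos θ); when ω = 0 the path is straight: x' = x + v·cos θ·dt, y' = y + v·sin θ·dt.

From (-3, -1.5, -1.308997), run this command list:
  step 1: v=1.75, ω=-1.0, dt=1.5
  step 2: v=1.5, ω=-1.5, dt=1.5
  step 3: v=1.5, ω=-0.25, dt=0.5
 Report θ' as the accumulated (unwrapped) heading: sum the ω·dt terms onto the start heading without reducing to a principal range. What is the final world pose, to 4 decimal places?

(-5.0879, -1.6345, -5.1840)

step 1: θ'=-2.8090 (R=-1.7500) → pose (-4.1190, -3.6070, -2.8090)
step 2: θ'=-5.0590 (R=-1.0000) → pose (-5.3860, -2.3221, -5.0590)
step 3: θ'=-5.1840 (R=-6.0000) → pose (-5.0879, -1.6345, -5.1840)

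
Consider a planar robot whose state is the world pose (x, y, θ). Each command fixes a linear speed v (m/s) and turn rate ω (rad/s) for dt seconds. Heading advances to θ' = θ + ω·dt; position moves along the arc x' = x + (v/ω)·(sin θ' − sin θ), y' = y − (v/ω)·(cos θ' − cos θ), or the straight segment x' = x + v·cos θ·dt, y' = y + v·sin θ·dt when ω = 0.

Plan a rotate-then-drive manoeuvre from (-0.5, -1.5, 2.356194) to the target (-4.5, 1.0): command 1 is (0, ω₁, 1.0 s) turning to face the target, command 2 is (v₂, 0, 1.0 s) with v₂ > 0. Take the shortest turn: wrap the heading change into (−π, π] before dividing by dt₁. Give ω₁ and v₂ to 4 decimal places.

heading to target = atan2(1−-1.5, -4.5−-0.5) = 2.5830
Δθ = wrap(2.5830 − 2.3562) = 0.2268; ω₁ = Δθ/dt₁ = 0.2268
distance = √((-4.5−-0.5)² + (1−-1.5)²) = 4.7170; v₂ = distance/dt₂ = 4.7170

ω₁ = 0.2268, v₂ = 4.7170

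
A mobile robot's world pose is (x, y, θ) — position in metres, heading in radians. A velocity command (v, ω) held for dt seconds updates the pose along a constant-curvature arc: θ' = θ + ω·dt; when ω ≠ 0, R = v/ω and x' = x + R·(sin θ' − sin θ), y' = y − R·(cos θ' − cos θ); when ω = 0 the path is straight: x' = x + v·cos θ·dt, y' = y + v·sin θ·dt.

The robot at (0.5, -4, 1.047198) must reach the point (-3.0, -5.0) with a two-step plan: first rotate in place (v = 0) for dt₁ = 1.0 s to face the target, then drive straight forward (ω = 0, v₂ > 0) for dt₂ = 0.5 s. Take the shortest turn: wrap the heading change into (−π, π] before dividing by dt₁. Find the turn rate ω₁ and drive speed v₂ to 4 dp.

heading to target = atan2(-5−-4, -3−0.5) = -2.8633
Δθ = wrap(-2.8633 − 1.0472) = 2.3727; ω₁ = Δθ/dt₁ = 2.3727
distance = √((-3−0.5)² + (-5−-4)²) = 3.6401; v₂ = distance/dt₂ = 7.2801

ω₁ = 2.3727, v₂ = 7.2801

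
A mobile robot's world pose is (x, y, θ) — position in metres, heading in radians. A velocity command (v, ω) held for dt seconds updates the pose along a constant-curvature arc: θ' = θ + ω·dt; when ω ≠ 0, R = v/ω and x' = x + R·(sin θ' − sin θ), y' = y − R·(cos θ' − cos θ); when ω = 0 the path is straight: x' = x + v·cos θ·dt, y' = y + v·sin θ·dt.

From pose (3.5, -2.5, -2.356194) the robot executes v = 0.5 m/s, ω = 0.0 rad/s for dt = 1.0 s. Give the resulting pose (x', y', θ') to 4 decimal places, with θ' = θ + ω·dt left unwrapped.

θ' = -2.3562 + 0.0·1.0 = -2.3562
ω = 0 → straight: x' = 3.5 + 0.5·cos(-2.3562)·1.0 = 3.1464
y' = -2.5 + 0.5·sin(-2.3562)·1.0 = -2.8536

(3.1464, -2.8536, -2.3562)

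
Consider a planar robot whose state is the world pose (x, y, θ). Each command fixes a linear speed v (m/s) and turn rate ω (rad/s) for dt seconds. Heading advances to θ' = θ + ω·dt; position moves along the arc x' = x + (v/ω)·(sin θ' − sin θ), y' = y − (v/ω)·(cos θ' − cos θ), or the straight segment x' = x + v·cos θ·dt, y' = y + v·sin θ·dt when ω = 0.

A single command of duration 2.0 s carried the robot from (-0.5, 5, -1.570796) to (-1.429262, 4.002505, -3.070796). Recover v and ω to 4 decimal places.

v = 0.7500, ω = -0.7500

Δθ = -3.070796 − -1.570796 = -1.500000
ω = Δθ/dt = -1.500000/2.0 = -0.7500
R = −Δy/(cos θ' − cos θ) = -1.0000
v = R·ω = -1.0000·-0.7500 = 0.7500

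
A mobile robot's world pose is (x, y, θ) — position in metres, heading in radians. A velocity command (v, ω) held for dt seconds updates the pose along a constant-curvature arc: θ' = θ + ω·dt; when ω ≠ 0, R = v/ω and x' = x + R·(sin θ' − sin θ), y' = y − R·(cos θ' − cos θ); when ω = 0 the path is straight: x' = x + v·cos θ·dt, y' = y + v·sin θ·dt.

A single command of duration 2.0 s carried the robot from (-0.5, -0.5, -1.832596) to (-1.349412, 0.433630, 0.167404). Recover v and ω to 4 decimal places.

Δθ = 0.167404 − -1.832596 = 2.000000
ω = Δθ/dt = 2.000000/2.0 = 1.0000
R = −Δy/(cos θ' − cos θ) = -0.7500
v = R·ω = -0.7500·1.0000 = -0.7500

v = -0.7500, ω = 1.0000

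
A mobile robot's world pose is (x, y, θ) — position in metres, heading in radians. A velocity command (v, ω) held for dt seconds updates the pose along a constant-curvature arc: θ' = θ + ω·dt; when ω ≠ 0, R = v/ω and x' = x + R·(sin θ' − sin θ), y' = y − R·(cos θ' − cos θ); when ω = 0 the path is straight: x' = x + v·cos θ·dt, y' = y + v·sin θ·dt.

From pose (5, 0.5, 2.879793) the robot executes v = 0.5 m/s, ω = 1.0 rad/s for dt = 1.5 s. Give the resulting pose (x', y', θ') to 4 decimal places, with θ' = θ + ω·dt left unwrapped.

(4.3980, 0.1803, 4.3798)

θ' = 2.8798 + 1.0·1.5 = 4.3798
R = v/ω = 0.5/1.0 = 0.5000
x' = 5 + 0.5000·(sin 4.3798 − sin 2.8798) = 4.3980
y' = 0.5 − 0.5000·(cos 4.3798 − cos 2.8798) = 0.1803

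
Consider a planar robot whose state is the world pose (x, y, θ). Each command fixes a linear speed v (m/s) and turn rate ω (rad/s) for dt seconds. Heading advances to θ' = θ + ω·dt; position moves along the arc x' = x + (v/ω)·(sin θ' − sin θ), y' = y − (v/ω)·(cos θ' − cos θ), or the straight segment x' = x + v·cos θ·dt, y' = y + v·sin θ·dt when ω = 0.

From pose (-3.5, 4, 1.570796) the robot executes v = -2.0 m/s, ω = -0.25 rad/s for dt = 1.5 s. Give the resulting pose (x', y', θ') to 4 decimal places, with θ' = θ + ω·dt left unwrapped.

(-4.0559, 1.0698, 1.1958)

θ' = 1.5708 + -0.25·1.5 = 1.1958
R = v/ω = -2.0/-0.25 = 8.0000
x' = -3.5 + 8.0000·(sin 1.1958 − sin 1.5708) = -4.0559
y' = 4 − 8.0000·(cos 1.1958 − cos 1.5708) = 1.0698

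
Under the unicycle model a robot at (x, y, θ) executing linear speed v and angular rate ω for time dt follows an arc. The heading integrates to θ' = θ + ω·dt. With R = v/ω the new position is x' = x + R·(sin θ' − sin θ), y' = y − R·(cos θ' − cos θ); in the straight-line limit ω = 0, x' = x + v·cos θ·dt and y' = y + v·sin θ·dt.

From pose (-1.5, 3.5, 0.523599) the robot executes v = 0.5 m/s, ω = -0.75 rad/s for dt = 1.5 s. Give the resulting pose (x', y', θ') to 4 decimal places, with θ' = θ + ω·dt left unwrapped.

(-0.7895, 3.4723, -0.6014)

θ' = 0.5236 + -0.75·1.5 = -0.6014
R = v/ω = 0.5/-0.75 = -0.6667
x' = -1.5 + -0.6667·(sin -0.6014 − sin 0.5236) = -0.7895
y' = 3.5 − -0.6667·(cos -0.6014 − cos 0.5236) = 3.4723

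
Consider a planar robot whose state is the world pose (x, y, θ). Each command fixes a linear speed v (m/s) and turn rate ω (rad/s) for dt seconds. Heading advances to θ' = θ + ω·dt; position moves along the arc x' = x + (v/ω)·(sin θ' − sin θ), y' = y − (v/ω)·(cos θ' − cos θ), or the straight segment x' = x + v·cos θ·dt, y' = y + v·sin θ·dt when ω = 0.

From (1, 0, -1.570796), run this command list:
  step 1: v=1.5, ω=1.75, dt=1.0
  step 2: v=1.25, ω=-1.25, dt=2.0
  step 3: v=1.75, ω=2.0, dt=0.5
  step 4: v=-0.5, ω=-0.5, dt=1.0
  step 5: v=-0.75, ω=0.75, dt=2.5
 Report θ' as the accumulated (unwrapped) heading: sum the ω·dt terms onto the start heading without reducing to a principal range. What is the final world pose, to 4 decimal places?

(1.6892, -1.5812, 0.0542)

step 1: θ'=0.1792 (R=0.8571) → pose (2.0099, -0.8434, 0.1792)
step 2: θ'=-2.3208 (R=-1.0000) → pose (2.9199, -2.5090, -2.3208)
step 3: θ'=-1.3208 (R=0.8750) → pose (2.7123, -3.3220, -1.3208)
step 4: θ'=-1.8208 (R=1.0000) → pose (2.7123, -2.8271, -1.8208)
step 5: θ'=0.0542 (R=-1.0000) → pose (1.6892, -1.5812, 0.0542)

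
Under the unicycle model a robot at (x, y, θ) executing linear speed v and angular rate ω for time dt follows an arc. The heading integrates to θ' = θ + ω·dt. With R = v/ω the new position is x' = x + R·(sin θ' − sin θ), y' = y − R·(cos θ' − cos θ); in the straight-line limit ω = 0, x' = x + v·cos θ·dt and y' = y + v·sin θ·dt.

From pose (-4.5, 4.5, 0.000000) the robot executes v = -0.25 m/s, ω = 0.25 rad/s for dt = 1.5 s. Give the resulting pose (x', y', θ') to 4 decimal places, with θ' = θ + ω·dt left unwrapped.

θ' = 0.0000 + 0.25·1.5 = 0.3750
R = v/ω = -0.25/0.25 = -1.0000
x' = -4.5 + -1.0000·(sin 0.3750 − sin 0.0000) = -4.8663
y' = 4.5 − -1.0000·(cos 0.3750 − cos 0.0000) = 4.4305

(-4.8663, 4.4305, 0.3750)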